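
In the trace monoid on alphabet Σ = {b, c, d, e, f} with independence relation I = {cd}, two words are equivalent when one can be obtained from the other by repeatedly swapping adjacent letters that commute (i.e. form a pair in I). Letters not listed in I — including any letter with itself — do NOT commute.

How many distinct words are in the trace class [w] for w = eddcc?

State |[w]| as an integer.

6

#0=e has no predecessor
#1=d depends on [0:e]
#2=d depends on [1:d]
#3=c depends on [0:e]
#4=c depends on [3:c]
sources: [0:e]
N(rest) = Σ N(rest − s) over sources s of rest; N(one piece) = 1:
  size 1 → [2]=1  [4]=1
  size 2 → [1,2]=1  [2,4]=2  [3,4]=1
  size 3 → [1,2,4]=3  [2,3,4]=3
  first=0(e) contributes 6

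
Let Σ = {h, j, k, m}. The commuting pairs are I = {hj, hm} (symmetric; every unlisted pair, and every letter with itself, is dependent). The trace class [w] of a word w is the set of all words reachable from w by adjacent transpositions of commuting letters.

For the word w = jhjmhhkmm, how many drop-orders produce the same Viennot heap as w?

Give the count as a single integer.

20

piece 0:j — minimal
piece 1:h — minimal
piece 2:j rests on {0:j}
piece 3:m rests on {2:j}
piece 4:h rests on {1:h}
piece 5:h rests on {4:h}
piece 6:k rests on {3:m, 5:h}
piece 7:m rests on {6:k}
piece 8:m rests on {7:m}
minimal pieces: {0:j, 1:h}
ways to finish when only these pieces remain (= sum over removing one remaining piece with nothing left below it):
  1 left: {8}→1
  2 left: {7,8}→1
  3 left: {6,7,8}→1
  4 left: {3,6,7,8}→1  {5,6,7,8}→1
  5 left: {2,3,6,7,8}→1  {3,5,6,7,8}→2  {4,5,6,7,8}→1
  6 left: {0,2,3,6,7,8}→1  {1,4,5,6,7,8}→1  {2,3,5,6,7,8}→3  {3,4,5,6,7,8}→3
  7 left: {0,2,3,5,6,7,8}→4  {1,3,4,5,6,7,8}→4  {2,3,4,5,6,7,8}→6
  placing 0:j first → 10 extensions
  placing 1:h first → 10 extensions
total linear extensions = 20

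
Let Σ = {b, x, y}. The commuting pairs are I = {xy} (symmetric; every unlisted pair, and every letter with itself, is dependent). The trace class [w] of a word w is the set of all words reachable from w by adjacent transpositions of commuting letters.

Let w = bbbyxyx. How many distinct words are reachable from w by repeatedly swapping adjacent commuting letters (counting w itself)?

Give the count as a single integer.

#0=b has no predecessor
#1=b depends on [0:b]
#2=b depends on [1:b]
#3=y depends on [2:b]
#4=x depends on [2:b]
#5=y depends on [3:y]
#6=x depends on [4:x]
sources: [0:b]
N(rest) = Σ N(rest − s) over sources s of rest; N(one piece) = 1:
  size 1 → [5]=1  [6]=1
  size 2 → [3,5]=1  [4,6]=1  [5,6]=2
  size 3 → [3,5,6]=3  [4,5,6]=3
  size 4 → [3,4,5,6]=6
  size 5 → [2,3,4,5,6]=6
  first=0(b) contributes 6

6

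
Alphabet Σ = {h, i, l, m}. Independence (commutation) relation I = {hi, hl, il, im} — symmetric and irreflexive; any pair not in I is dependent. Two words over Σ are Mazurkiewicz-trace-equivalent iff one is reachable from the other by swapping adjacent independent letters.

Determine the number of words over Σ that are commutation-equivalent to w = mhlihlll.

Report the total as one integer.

#0=m has no predecessor
#1=h depends on [0:m]
#2=l depends on [0:m]
#3=i has no predecessor
#4=h depends on [1:h]
#5=l depends on [2:l]
#6=l depends on [5:l]
#7=l depends on [6:l]
sources: [0:m, 3:i]
N(rest) = Σ N(rest − s) over sources s of rest; N(one piece) = 1:
  size 1 → [3]=1  [4]=1  [7]=1
  size 2 → [1,4]=1  [3,4]=2  [3,7]=2  [4,7]=2  [6,7]=1
  size 3 → [1,3,4]=3  [1,4,7]=3  [3,4,7]=6  [3,6,7]=3  [4,6,7]=3  [5,6,7]=1
  size 4 → [1,3,4,7]=12  [1,4,6,7]=6  [2,5,6,7]=1  [3,4,6,7]=12  [3,5,6,7]=4  [4,5,6,7]=4
  size 5 → [1,3,4,6,7]=30  [1,4,5,6,7]=10  [2,3,5,6,7]=5  [2,4,5,6,7]=5  [3,4,5,6,7]=20
  size 6 → [1,2,4,5,6,7]=15  [1,3,4,5,6,7]=60  [2,3,4,5,6,7]=30
  first=0(m) contributes 105
  first=3(i) contributes 15
|[w]| = 120

120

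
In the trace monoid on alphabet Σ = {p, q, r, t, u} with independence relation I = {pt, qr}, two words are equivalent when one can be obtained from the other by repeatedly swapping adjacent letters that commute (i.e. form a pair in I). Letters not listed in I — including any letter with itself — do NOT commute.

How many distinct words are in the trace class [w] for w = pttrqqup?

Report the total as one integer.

drop 0:p onto floor
drop 1:t onto floor
drop 2:t onto {1:t}
drop 3:r onto {0:p, 2:t}
drop 4:q onto {0:p, 2:t}
drop 5:q onto {4:q}
drop 6:u onto {3:r, 5:q}
drop 7:p onto {6:u}
ground layer = {0:p, 1:t}
drop-orders for the pieces not yet dropped (sum over which currently-grounded one goes next):
  1 to go: {7} 1
  2 to go: {6,7} 1
  3 to go: {3,6,7} 1  {5,6,7} 1
  4 to go: {3,5,6,7} 2  {4,5,6,7} 1
  5 to go: {3,4,5,6,7} 3
  6 to go: {0,3,4,5,6,7} 3  {2,3,4,5,6,7} 3
  if 0:p drops first: 3 orders
  if 1:t drops first: 6 orders
heap linearizations: 9

9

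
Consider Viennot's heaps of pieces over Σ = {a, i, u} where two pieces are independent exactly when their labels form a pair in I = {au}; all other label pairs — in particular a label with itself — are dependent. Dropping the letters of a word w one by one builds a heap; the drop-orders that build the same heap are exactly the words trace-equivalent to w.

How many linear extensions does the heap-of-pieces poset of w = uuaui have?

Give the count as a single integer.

4

0(u) covers ∅
1(u) covers 0:u
2(a) covers ∅
3(u) covers 1:u
4(i) covers 2:a, 3:u
floor of heap: 0:u, 2:a
completions by unplaced set U, small U first (add the entries for U minus each lowest piece of U):
  |U|=1: {4}:1
  |U|=2: {2,4}:1  {3,4}:1
  |U|=3: {1,3,4}:1  {2,3,4}:2
  start at 0(u): 3
  start at 2(a): 1
sum over floor = 4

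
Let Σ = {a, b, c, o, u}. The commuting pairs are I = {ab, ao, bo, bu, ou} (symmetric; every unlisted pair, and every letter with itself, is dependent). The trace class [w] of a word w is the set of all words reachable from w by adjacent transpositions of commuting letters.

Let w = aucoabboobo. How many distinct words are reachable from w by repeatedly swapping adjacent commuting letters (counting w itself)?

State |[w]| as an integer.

280

piece 0:a — minimal
piece 1:u rests on {0:a}
piece 2:c rests on {1:u}
piece 3:o rests on {2:c}
piece 4:a rests on {2:c}
piece 5:b rests on {2:c}
piece 6:b rests on {5:b}
piece 7:o rests on {3:o}
piece 8:o rests on {7:o}
piece 9:b rests on {6:b}
piece 10:o rests on {8:o}
minimal pieces: {0:a}
ways to finish when only these pieces remain (= sum over removing one remaining piece with nothing left below it):
  1 left: {4}→1  {9}→1  {10}→1
  2 left: {4,9}→2  {4,10}→2  {6,9}→1  {8,10}→1  {9,10}→2
  3 left: {4,6,9}→3  {4,8,10}→3  {4,9,10}→6  {5,6,9}→1  {6,9,10}→3  {7,8,10}→1  {8,9,10}→3
  4 left: {3,7,8,10}→1  {4,5,6,9}→4  {4,6,9,10}→12  {4,7,8,10}→4  {4,8,9,10}→12  {5,6,9,10}→4  {6,8,9,10}→6  {7,8,9,10}→4
  5 left: {3,4,7,8,10}→5  {3,7,8,9,10}→5  {4,5,6,9,10}→20  {4,6,8,9,10}→30  {4,7,8,9,10}→20  {5,6,8,9,10}→10  {6,7,8,9,10}→10
  6 left: {3,4,7,8,9,10}→30  {3,6,7,8,9,10}→15  {4,5,6,8,9,10}→60  {4,6,7,8,9,10}→60  {5,6,7,8,9,10}→20
  7 left: {3,4,6,7,8,9,10}→105  {3,5,6,7,8,9,10}→35  {4,5,6,7,8,9,10}→140
  8 left: {3,4,5,6,7,8,9,10}→280
  9 left: {2,3,4,5,6,7,8,9,10}→280
  placing 0:a first → 280 extensions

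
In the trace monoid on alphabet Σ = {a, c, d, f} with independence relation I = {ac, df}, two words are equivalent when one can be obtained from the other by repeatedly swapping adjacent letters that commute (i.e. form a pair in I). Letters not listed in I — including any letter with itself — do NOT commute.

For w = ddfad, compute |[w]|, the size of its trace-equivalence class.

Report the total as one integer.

drop 0:d onto floor
drop 1:d onto {0:d}
drop 2:f onto floor
drop 3:a onto {1:d, 2:f}
drop 4:d onto {3:a}
ground layer = {0:d, 2:f}
drop-orders for the pieces not yet dropped (sum over which currently-grounded one goes next):
  1 to go: {4} 1
  2 to go: {3,4} 1
  3 to go: {1,3,4} 1  {2,3,4} 1
  if 0:d drops first: 2 orders
  if 2:f drops first: 1 orders
heap linearizations: 3

3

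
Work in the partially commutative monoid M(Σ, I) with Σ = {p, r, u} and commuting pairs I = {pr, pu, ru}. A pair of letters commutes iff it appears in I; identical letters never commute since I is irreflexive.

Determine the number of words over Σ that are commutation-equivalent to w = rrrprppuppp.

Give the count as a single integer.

#0=r has no predecessor
#1=r depends on [0:r]
#2=r depends on [1:r]
#3=p has no predecessor
#4=r depends on [2:r]
#5=p depends on [3:p]
#6=p depends on [5:p]
#7=u has no predecessor
#8=p depends on [6:p]
#9=p depends on [8:p]
#10=p depends on [9:p]
sources: [0:r, 3:p, 7:u]
N(rest) = Σ N(rest − s) over sources s of rest; N(one piece) = 1:
  size 1 → [4]=1  [7]=1  [10]=1
  size 2 → [2,4]=1  [4,7]=2  [4,10]=2  [7,10]=2  [9,10]=1
  size 3 → [1,2,4]=1  [2,4,7]=3  [2,4,10]=3  [4,7,10]=6  [4,9,10]=3  [7,9,10]=3  [8,9,10]=1
  size 4 → [0,1,2,4]=1  [1,2,4,7]=4  [1,2,4,10]=4  [2,4,7,10]=12  [2,4,9,10]=6  [4,7,9,10]=12  [4,8,9,10]=4  [6,8,9,10]=1  [7,8,9,10]=4
  size 5 → [0,1,2,4,7]=5  [0,1,2,4,10]=5  [1,2,4,7,10]=20  [1,2,4,9,10]=10  [2,4,7,9,10]=30  [2,4,8,9,10]=10  [4,6,8,9,10]=5  [4,7,8,9,10]=20  [5,6,8,9,10]=1  [6,7,8,9,10]=5
  size 6 → [0,1,2,4,7,10]=30  [0,1,2,4,9,10]=15  [1,2,4,7,9,10]=60  [1,2,4,8,9,10]=20  [2,4,6,8,9,10]=15  [2,4,7,8,9,10]=60  [3,5,6,8,9,10]=1  [4,5,6,8,9,10]=6  [4,6,7,8,9,10]=30  [5,6,7,8,9,10]=6
  size 7 → [0,1,2,4,7,9,10]=105  [0,1,2,4,8,9,10]=35  [1,2,4,6,8,9,10]=35  [1,2,4,7,8,9,10]=140  [2,4,5,6,8,9,10]=21  [2,4,6,7,8,9,10]=105  [3,4,5,6,8,9,10]=7  [3,5,6,7,8,9,10]=7  [4,5,6,7,8,9,10]=42
  size 8 → [0,1,2,4,6,8,9,10]=70  [0,1,2,4,7,8,9,10]=280  [1,2,4,5,6,8,9,10]=56  [1,2,4,6,7,8,9,10]=280  [2,3,4,5,6,8,9,10]=28  [2,4,5,6,7,8,9,10]=168  [3,4,5,6,7,8,9,10]=56
  size 9 → [0,1,2,4,5,6,8,9,10]=126  [0,1,2,4,6,7,8,9,10]=630  [1,2,3,4,5,6,8,9,10]=84  [1,2,4,5,6,7,8,9,10]=504  [2,3,4,5,6,7,8,9,10]=252
  first=0(r) contributes 840
  first=3(p) contributes 1260
  first=7(u) contributes 210
|[w]| = 2310

2310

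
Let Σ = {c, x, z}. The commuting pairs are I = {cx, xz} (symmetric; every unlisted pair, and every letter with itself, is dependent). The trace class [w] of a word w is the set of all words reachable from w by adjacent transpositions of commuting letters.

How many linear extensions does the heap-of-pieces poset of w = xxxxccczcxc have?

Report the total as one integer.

#0=x has no predecessor
#1=x depends on [0:x]
#2=x depends on [1:x]
#3=x depends on [2:x]
#4=c has no predecessor
#5=c depends on [4:c]
#6=c depends on [5:c]
#7=z depends on [6:c]
#8=c depends on [7:z]
#9=x depends on [3:x]
#10=c depends on [8:c]
sources: [0:x, 4:c]
N(rest) = Σ N(rest − s) over sources s of rest; N(one piece) = 1:
  size 1 → [9]=1  [10]=1
  size 2 → [3,9]=1  [8,10]=1  [9,10]=2
  size 3 → [2,3,9]=1  [3,9,10]=3  [7,8,10]=1  [8,9,10]=3
  size 4 → [1,2,3,9]=1  [2,3,9,10]=4  [3,8,9,10]=6  [6,7,8,10]=1  [7,8,9,10]=4
  size 5 → [0,1,2,3,9]=1  [1,2,3,9,10]=5  [2,3,8,9,10]=10  [3,7,8,9,10]=10  [5,6,7,8,10]=1  [6,7,8,9,10]=5
  size 6 → [0,1,2,3,9,10]=6  [1,2,3,8,9,10]=15  [2,3,7,8,9,10]=20  [3,6,7,8,9,10]=15  [4,5,6,7,8,10]=1  [5,6,7,8,9,10]=6
  size 7 → [0,1,2,3,8,9,10]=21  [1,2,3,7,8,9,10]=35  [2,3,6,7,8,9,10]=35  [3,5,6,7,8,9,10]=21  [4,5,6,7,8,9,10]=7
  size 8 → [0,1,2,3,7,8,9,10]=56  [1,2,3,6,7,8,9,10]=70  [2,3,5,6,7,8,9,10]=56  [3,4,5,6,7,8,9,10]=28
  size 9 → [0,1,2,3,6,7,8,9,10]=126  [1,2,3,5,6,7,8,9,10]=126  [2,3,4,5,6,7,8,9,10]=84
  first=0(x) contributes 210
  first=4(c) contributes 252
|[w]| = 462

462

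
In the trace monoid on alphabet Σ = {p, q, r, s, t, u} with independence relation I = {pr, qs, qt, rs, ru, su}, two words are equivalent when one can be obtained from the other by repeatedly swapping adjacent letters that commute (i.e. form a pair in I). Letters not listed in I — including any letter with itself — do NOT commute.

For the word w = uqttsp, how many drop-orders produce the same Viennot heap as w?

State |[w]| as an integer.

4

#0=u has no predecessor
#1=q depends on [0:u]
#2=t depends on [0:u]
#3=t depends on [2:t]
#4=s depends on [3:t]
#5=p depends on [1:q, 4:s]
sources: [0:u]
N(rest) = Σ N(rest − s) over sources s of rest; N(one piece) = 1:
  size 1 → [5]=1
  size 2 → [1,5]=1  [4,5]=1
  size 3 → [1,4,5]=2  [3,4,5]=1
  size 4 → [1,3,4,5]=3  [2,3,4,5]=1
  first=0(u) contributes 4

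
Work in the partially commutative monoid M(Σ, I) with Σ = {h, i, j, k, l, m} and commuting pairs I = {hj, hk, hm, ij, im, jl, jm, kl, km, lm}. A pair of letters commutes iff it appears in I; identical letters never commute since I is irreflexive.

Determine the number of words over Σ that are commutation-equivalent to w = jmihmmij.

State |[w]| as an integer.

560

drop 0:j onto floor
drop 1:m onto floor
drop 2:i onto floor
drop 3:h onto {2:i}
drop 4:m onto {1:m}
drop 5:m onto {4:m}
drop 6:i onto {3:h}
drop 7:j onto {0:j}
ground layer = {0:j, 1:m, 2:i}
drop-orders for the pieces not yet dropped (sum over which currently-grounded one goes next):
  1 to go: {5} 1  {6} 1  {7} 1
  2 to go: {0,7} 1  {3,6} 1  {4,5} 1  {5,6} 2  {5,7} 2  {6,7} 2
  3 to go: {0,5,7} 3  {0,6,7} 3  {1,4,5} 1  {2,3,6} 1  {3,5,6} 3  {3,6,7} 3  {4,5,6} 3  {4,5,7} 3  {5,6,7} 6
  4 to go: {0,3,6,7} 6  {0,4,5,7} 6  {0,5,6,7} 12  {1,4,5,6} 4  {1,4,5,7} 4  {2,3,5,6} 4  {2,3,6,7} 4  {3,4,5,6} 6  {3,5,6,7} 12  {4,5,6,7} 12
  5 to go: {0,1,4,5,7} 10  {0,2,3,6,7} 10  {0,3,5,6,7} 30  {0,4,5,6,7} 30  {1,3,4,5,6} 10  {1,4,5,6,7} 20  {2,3,4,5,6} 10  {2,3,5,6,7} 20  {3,4,5,6,7} 30
  6 to go: {0,1,4,5,6,7} 60  {0,2,3,5,6,7} 60  {0,3,4,5,6,7} 90  {1,2,3,4,5,6} 20  {1,3,4,5,6,7} 60  {2,3,4,5,6,7} 60
  if 0:j drops first: 140 orders
  if 1:m drops first: 210 orders
  if 2:i drops first: 210 orders
heap linearizations: 560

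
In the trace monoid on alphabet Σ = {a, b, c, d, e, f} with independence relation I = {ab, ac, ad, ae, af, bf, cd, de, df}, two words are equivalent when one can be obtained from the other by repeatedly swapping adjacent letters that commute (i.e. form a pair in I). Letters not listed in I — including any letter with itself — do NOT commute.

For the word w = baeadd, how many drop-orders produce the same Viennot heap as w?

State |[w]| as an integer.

0(b) covers ∅
1(a) covers ∅
2(e) covers 0:b
3(a) covers 1:a
4(d) covers 0:b
5(d) covers 4:d
floor of heap: 0:b, 1:a
completions by unplaced set U, small U first (add the entries for U minus each lowest piece of U):
  |U|=1: {2}:1  {3}:1  {5}:1
  |U|=2: {1,3}:1  {2,3}:2  {2,5}:2  {3,5}:2  {4,5}:1
  |U|=3: {1,2,3}:3  {1,3,5}:3  {2,3,5}:6  {2,4,5}:3  {3,4,5}:3
  |U|=4: {0,2,4,5}:3  {1,2,3,5}:12  {1,3,4,5}:6  {2,3,4,5}:12
  start at 0(b): 30
  start at 1(a): 15
sum over floor = 45

45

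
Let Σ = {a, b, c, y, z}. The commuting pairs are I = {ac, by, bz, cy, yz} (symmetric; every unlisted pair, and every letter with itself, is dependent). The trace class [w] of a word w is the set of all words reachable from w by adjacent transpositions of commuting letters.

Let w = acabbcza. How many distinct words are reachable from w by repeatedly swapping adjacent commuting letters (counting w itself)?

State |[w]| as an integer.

3

#0=a has no predecessor
#1=c has no predecessor
#2=a depends on [0:a]
#3=b depends on [1:c, 2:a]
#4=b depends on [3:b]
#5=c depends on [4:b]
#6=z depends on [5:c]
#7=a depends on [6:z]
sources: [0:a, 1:c]
N(rest) = Σ N(rest − s) over sources s of rest; N(one piece) = 1:
  size 1 → [7]=1
  size 2 → [6,7]=1
  size 3 → [5,6,7]=1
  size 4 → [4,5,6,7]=1
  size 5 → [3,4,5,6,7]=1
  size 6 → [1,3,4,5,6,7]=1  [2,3,4,5,6,7]=1
  first=0(a) contributes 2
  first=1(c) contributes 1
|[w]| = 3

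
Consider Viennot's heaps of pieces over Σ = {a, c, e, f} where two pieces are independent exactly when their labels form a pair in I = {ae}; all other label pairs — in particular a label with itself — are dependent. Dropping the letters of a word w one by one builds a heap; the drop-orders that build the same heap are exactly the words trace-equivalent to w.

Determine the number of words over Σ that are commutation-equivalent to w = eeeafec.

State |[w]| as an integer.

piece 0:e — minimal
piece 1:e rests on {0:e}
piece 2:e rests on {1:e}
piece 3:a — minimal
piece 4:f rests on {2:e, 3:a}
piece 5:e rests on {4:f}
piece 6:c rests on {5:e}
minimal pieces: {0:e, 3:a}
ways to finish when only these pieces remain (= sum over removing one remaining piece with nothing left below it):
  1 left: {6}→1
  2 left: {5,6}→1
  3 left: {4,5,6}→1
  4 left: {2,4,5,6}→1  {3,4,5,6}→1
  5 left: {1,2,4,5,6}→1  {2,3,4,5,6}→2
  placing 0:e first → 3 extensions
  placing 3:a first → 1 extensions
total linear extensions = 4

4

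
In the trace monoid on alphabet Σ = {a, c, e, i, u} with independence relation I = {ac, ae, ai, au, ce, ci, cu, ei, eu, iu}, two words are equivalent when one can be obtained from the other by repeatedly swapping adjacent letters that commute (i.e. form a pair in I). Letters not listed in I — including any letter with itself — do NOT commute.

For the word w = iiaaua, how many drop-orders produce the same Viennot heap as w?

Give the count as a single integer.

0(i) covers ∅
1(i) covers 0:i
2(a) covers ∅
3(a) covers 2:a
4(u) covers ∅
5(a) covers 3:a
floor of heap: 0:i, 2:a, 4:u
completions by unplaced set U, small U first (add the entries for U minus each lowest piece of U):
  |U|=1: {1}:1  {4}:1  {5}:1
  |U|=2: {0,1}:1  {1,4}:2  {1,5}:2  {3,5}:1  {4,5}:2
  |U|=3: {0,1,4}:3  {0,1,5}:3  {1,3,5}:3  {1,4,5}:6  {2,3,5}:1  {3,4,5}:3
  |U|=4: {0,1,3,5}:6  {0,1,4,5}:12  {1,2,3,5}:4  {1,3,4,5}:12  {2,3,4,5}:4
  start at 0(i): 20
  start at 2(a): 30
  start at 4(u): 10
sum over floor = 60

60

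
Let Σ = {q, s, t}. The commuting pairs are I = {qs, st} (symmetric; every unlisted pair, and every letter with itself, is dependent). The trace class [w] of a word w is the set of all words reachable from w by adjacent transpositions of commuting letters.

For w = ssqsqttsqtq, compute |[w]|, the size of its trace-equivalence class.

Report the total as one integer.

0(s) covers ∅
1(s) covers 0:s
2(q) covers ∅
3(s) covers 1:s
4(q) covers 2:q
5(t) covers 4:q
6(t) covers 5:t
7(s) covers 3:s
8(q) covers 6:t
9(t) covers 8:q
10(q) covers 9:t
floor of heap: 0:s, 2:q
completions by unplaced set U, small U first (add the entries for U minus each lowest piece of U):
  |U|=1: {7}:1  {10}:1
  |U|=2: {3,7}:1  {7,10}:2  {9,10}:1
  |U|=3: {1,3,7}:1  {3,7,10}:3  {7,9,10}:3  {8,9,10}:1
  |U|=4: {0,1,3,7}:1  {1,3,7,10}:4  {3,7,9,10}:6  {6,8,9,10}:1  {7,8,9,10}:4
  |U|=5: {0,1,3,7,10}:5  {1,3,7,9,10}:10  {3,7,8,9,10}:10  {5,6,8,9,10}:1  {6,7,8,9,10}:5
  |U|=6: {0,1,3,7,9,10}:15  {1,3,7,8,9,10}:20  {3,6,7,8,9,10}:15  {4,5,6,8,9,10}:1  {5,6,7,8,9,10}:6
  |U|=7: {0,1,3,7,8,9,10}:35  {1,3,6,7,8,9,10}:35  {2,4,5,6,8,9,10}:1  {3,5,6,7,8,9,10}:21  {4,5,6,7,8,9,10}:7
  |U|=8: {0,1,3,6,7,8,9,10}:70  {1,3,5,6,7,8,9,10}:56  {2,4,5,6,7,8,9,10}:8  {3,4,5,6,7,8,9,10}:28
  |U|=9: {0,1,3,5,6,7,8,9,10}:126  {1,3,4,5,6,7,8,9,10}:84  {2,3,4,5,6,7,8,9,10}:36
  start at 0(s): 120
  start at 2(q): 210
sum over floor = 330

330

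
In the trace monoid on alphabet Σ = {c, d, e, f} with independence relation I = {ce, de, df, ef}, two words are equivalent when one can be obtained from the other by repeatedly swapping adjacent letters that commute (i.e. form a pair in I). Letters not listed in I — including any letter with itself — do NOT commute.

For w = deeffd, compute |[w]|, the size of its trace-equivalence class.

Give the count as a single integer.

90

#0=d has no predecessor
#1=e has no predecessor
#2=e depends on [1:e]
#3=f has no predecessor
#4=f depends on [3:f]
#5=d depends on [0:d]
sources: [0:d, 1:e, 3:f]
N(rest) = Σ N(rest − s) over sources s of rest; N(one piece) = 1:
  size 1 → [2]=1  [4]=1  [5]=1
  size 2 → [0,5]=1  [1,2]=1  [2,4]=2  [2,5]=2  [3,4]=1  [4,5]=2
  size 3 → [0,2,5]=3  [0,4,5]=3  [1,2,4]=3  [1,2,5]=3  [2,3,4]=3  [2,4,5]=6  [3,4,5]=3
  size 4 → [0,1,2,5]=6  [0,2,4,5]=12  [0,3,4,5]=6  [1,2,3,4]=6  [1,2,4,5]=12  [2,3,4,5]=12
  first=0(d) contributes 30
  first=1(e) contributes 30
  first=3(f) contributes 30
|[w]| = 90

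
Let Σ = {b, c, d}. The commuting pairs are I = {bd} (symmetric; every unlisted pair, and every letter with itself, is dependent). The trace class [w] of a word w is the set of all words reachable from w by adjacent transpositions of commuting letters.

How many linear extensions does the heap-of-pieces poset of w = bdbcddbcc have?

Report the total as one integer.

drop 0:b onto floor
drop 1:d onto floor
drop 2:b onto {0:b}
drop 3:c onto {1:d, 2:b}
drop 4:d onto {3:c}
drop 5:d onto {4:d}
drop 6:b onto {3:c}
drop 7:c onto {5:d, 6:b}
drop 8:c onto {7:c}
ground layer = {0:b, 1:d}
drop-orders for the pieces not yet dropped (sum over which currently-grounded one goes next):
  1 to go: {8} 1
  2 to go: {7,8} 1
  3 to go: {5,7,8} 1  {6,7,8} 1
  4 to go: {4,5,7,8} 1  {5,6,7,8} 2
  5 to go: {4,5,6,7,8} 3
  6 to go: {3,4,5,6,7,8} 3
  7 to go: {1,3,4,5,6,7,8} 3  {2,3,4,5,6,7,8} 3
  if 0:b drops first: 6 orders
  if 1:d drops first: 3 orders
heap linearizations: 9

9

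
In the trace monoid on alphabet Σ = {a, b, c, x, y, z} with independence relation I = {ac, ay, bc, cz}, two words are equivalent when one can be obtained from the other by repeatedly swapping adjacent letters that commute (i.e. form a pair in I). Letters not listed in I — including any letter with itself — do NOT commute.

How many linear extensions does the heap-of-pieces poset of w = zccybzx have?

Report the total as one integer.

#0=z has no predecessor
#1=c has no predecessor
#2=c depends on [1:c]
#3=y depends on [0:z, 2:c]
#4=b depends on [3:y]
#5=z depends on [4:b]
#6=x depends on [5:z]
sources: [0:z, 1:c]
N(rest) = Σ N(rest − s) over sources s of rest; N(one piece) = 1:
  size 1 → [6]=1
  size 2 → [5,6]=1
  size 3 → [4,5,6]=1
  size 4 → [3,4,5,6]=1
  size 5 → [0,3,4,5,6]=1  [2,3,4,5,6]=1
  first=0(z) contributes 1
  first=1(c) contributes 2
|[w]| = 3

3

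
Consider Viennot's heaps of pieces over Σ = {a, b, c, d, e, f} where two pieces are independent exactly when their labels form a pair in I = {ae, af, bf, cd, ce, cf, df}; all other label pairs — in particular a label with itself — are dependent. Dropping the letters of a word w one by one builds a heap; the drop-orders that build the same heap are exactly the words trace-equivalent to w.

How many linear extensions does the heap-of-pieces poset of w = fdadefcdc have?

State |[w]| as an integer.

#0=f has no predecessor
#1=d has no predecessor
#2=a depends on [1:d]
#3=d depends on [2:a]
#4=e depends on [0:f, 3:d]
#5=f depends on [4:e]
#6=c depends on [2:a]
#7=d depends on [4:e]
#8=c depends on [6:c]
sources: [0:f, 1:d]
N(rest) = Σ N(rest − s) over sources s of rest; N(one piece) = 1:
  size 1 → [5]=1  [7]=1  [8]=1
  size 2 → [5,7]=2  [5,8]=2  [6,8]=1  [7,8]=2
  size 3 → [4,5,7]=2  [5,6,8]=3  [5,7,8]=6  [6,7,8]=3
  size 4 → [0,4,5,7]=2  [3,4,5,7]=2  [4,5,7,8]=8  [5,6,7,8]=12
  size 5 → [0,3,4,5,7]=4  [0,4,5,7,8]=10  [3,4,5,7,8]=10  [4,5,6,7,8]=20
  size 6 → [0,3,4,5,7,8]=24  [0,4,5,6,7,8]=30  [3,4,5,6,7,8]=30
  size 7 → [0,3,4,5,6,7,8]=84  [2,3,4,5,6,7,8]=30
  first=0(f) contributes 30
  first=1(d) contributes 114
|[w]| = 144

144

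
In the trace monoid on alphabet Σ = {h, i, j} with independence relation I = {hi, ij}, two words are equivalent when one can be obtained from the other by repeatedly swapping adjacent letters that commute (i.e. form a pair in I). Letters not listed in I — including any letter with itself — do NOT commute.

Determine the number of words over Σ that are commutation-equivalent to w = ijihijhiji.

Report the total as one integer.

piece 0:i — minimal
piece 1:j — minimal
piece 2:i rests on {0:i}
piece 3:h rests on {1:j}
piece 4:i rests on {2:i}
piece 5:j rests on {3:h}
piece 6:h rests on {5:j}
piece 7:i rests on {4:i}
piece 8:j rests on {6:h}
piece 9:i rests on {7:i}
minimal pieces: {0:i, 1:j}
ways to finish when only these pieces remain (= sum over removing one remaining piece with nothing left below it):
  1 left: {8}→1  {9}→1
  2 left: {6,8}→1  {7,9}→1  {8,9}→2
  3 left: {4,7,9}→1  {5,6,8}→1  {6,8,9}→3  {7,8,9}→3
  4 left: {2,4,7,9}→1  {3,5,6,8}→1  {4,7,8,9}→4  {5,6,8,9}→4  {6,7,8,9}→6
  5 left: {0,2,4,7,9}→1  {1,3,5,6,8}→1  {2,4,7,8,9}→5  {3,5,6,8,9}→5  {4,6,7,8,9}→10  {5,6,7,8,9}→10
  6 left: {0,2,4,7,8,9}→6  {1,3,5,6,8,9}→6  {2,4,6,7,8,9}→15  {3,5,6,7,8,9}→15  {4,5,6,7,8,9}→20
  7 left: {0,2,4,6,7,8,9}→21  {1,3,5,6,7,8,9}→21  {2,4,5,6,7,8,9}→35  {3,4,5,6,7,8,9}→35
  8 left: {0,2,4,5,6,7,8,9}→56  {1,3,4,5,6,7,8,9}→56  {2,3,4,5,6,7,8,9}→70
  placing 0:i first → 126 extensions
  placing 1:j first → 126 extensions
total linear extensions = 252

252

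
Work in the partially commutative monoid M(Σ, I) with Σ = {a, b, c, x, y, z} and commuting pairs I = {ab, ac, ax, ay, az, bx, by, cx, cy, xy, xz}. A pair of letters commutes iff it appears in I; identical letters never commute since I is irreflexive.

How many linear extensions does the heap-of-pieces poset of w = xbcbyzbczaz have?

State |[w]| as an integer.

#0=x has no predecessor
#1=b has no predecessor
#2=c depends on [1:b]
#3=b depends on [2:c]
#4=y has no predecessor
#5=z depends on [3:b, 4:y]
#6=b depends on [5:z]
#7=c depends on [6:b]
#8=z depends on [7:c]
#9=a has no predecessor
#10=z depends on [8:z]
sources: [0:x, 1:b, 4:y, 9:a]
N(rest) = Σ N(rest − s) over sources s of rest; N(one piece) = 1:
  size 1 → [0]=1  [9]=1  [10]=1
  size 2 → [0,9]=2  [0,10]=2  [8,10]=1  [9,10]=2
  size 3 → [0,8,10]=3  [0,9,10]=6  [7,8,10]=1  [8,9,10]=3
  size 4 → [0,7,8,10]=4  [0,8,9,10]=12  [6,7,8,10]=1  [7,8,9,10]=4
  size 5 → [0,6,7,8,10]=5  [0,7,8,9,10]=20  [5,6,7,8,10]=1  [6,7,8,9,10]=5
  size 6 → [0,5,6,7,8,10]=6  [0,6,7,8,9,10]=30  [3,5,6,7,8,10]=1  [4,5,6,7,8,10]=1  [5,6,7,8,9,10]=6
  size 7 → [0,3,5,6,7,8,10]=7  [0,4,5,6,7,8,10]=7  [0,5,6,7,8,9,10]=42  [2,3,5,6,7,8,10]=1  [3,4,5,6,7,8,10]=2  [3,5,6,7,8,9,10]=7  [4,5,6,7,8,9,10]=7
  size 8 → [0,2,3,5,6,7,8,10]=8  [0,3,4,5,6,7,8,10]=16  [0,3,5,6,7,8,9,10]=56  [0,4,5,6,7,8,9,10]=56  [1,2,3,5,6,7,8,10]=1  [2,3,4,5,6,7,8,10]=3  [2,3,5,6,7,8,9,10]=8  [3,4,5,6,7,8,9,10]=16
  size 9 → [0,1,2,3,5,6,7,8,10]=9  [0,2,3,4,5,6,7,8,10]=27  [0,2,3,5,6,7,8,9,10]=72  [0,3,4,5,6,7,8,9,10]=144  [1,2,3,4,5,6,7,8,10]=4  [1,2,3,5,6,7,8,9,10]=9  [2,3,4,5,6,7,8,9,10]=27
  first=0(x) contributes 40
  first=1(b) contributes 270
  first=4(y) contributes 90
  first=9(a) contributes 40
|[w]| = 440

440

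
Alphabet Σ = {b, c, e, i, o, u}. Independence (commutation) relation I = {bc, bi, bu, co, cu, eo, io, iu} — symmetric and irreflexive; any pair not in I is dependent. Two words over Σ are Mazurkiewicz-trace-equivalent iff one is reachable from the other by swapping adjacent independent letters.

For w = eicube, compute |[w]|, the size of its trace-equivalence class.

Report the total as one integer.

12

#0=e has no predecessor
#1=i depends on [0:e]
#2=c depends on [1:i]
#3=u depends on [0:e]
#4=b depends on [0:e]
#5=e depends on [2:c, 3:u, 4:b]
sources: [0:e]
N(rest) = Σ N(rest − s) over sources s of rest; N(one piece) = 1:
  size 1 → [5]=1
  size 2 → [2,5]=1  [3,5]=1  [4,5]=1
  size 3 → [1,2,5]=1  [2,3,5]=2  [2,4,5]=2  [3,4,5]=2
  size 4 → [1,2,3,5]=3  [1,2,4,5]=3  [2,3,4,5]=6
  first=0(e) contributes 12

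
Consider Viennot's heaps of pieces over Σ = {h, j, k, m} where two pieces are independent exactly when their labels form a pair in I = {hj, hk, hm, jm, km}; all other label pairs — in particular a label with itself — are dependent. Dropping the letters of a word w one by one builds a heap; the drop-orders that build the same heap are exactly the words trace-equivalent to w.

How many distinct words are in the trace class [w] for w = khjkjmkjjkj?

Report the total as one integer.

#0=k has no predecessor
#1=h has no predecessor
#2=j depends on [0:k]
#3=k depends on [2:j]
#4=j depends on [3:k]
#5=m has no predecessor
#6=k depends on [4:j]
#7=j depends on [6:k]
#8=j depends on [7:j]
#9=k depends on [8:j]
#10=j depends on [9:k]
sources: [0:k, 1:h, 5:m]
N(rest) = Σ N(rest − s) over sources s of rest; N(one piece) = 1:
  size 1 → [1]=1  [5]=1  [10]=1
  size 2 → [1,5]=2  [1,10]=2  [5,10]=2  [9,10]=1
  size 3 → [1,5,10]=6  [1,9,10]=3  [5,9,10]=3  [8,9,10]=1
  size 4 → [1,5,9,10]=12  [1,8,9,10]=4  [5,8,9,10]=4  [7,8,9,10]=1
  size 5 → [1,5,8,9,10]=20  [1,7,8,9,10]=5  [5,7,8,9,10]=5  [6,7,8,9,10]=1
  size 6 → [1,5,7,8,9,10]=30  [1,6,7,8,9,10]=6  [4,6,7,8,9,10]=1  [5,6,7,8,9,10]=6
  size 7 → [1,4,6,7,8,9,10]=7  [1,5,6,7,8,9,10]=42  [3,4,6,7,8,9,10]=1  [4,5,6,7,8,9,10]=7
  size 8 → [1,3,4,6,7,8,9,10]=8  [1,4,5,6,7,8,9,10]=56  [2,3,4,6,7,8,9,10]=1  [3,4,5,6,7,8,9,10]=8
  size 9 → [0,2,3,4,6,7,8,9,10]=1  [1,2,3,4,6,7,8,9,10]=9  [1,3,4,5,6,7,8,9,10]=72  [2,3,4,5,6,7,8,9,10]=9
  first=0(k) contributes 90
  first=1(h) contributes 10
  first=5(m) contributes 10
|[w]| = 110

110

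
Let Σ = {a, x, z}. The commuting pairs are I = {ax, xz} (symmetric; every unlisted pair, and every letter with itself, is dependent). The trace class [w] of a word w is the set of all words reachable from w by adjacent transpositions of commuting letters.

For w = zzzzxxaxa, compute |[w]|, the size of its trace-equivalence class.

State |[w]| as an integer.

piece 0:z — minimal
piece 1:z rests on {0:z}
piece 2:z rests on {1:z}
piece 3:z rests on {2:z}
piece 4:x — minimal
piece 5:x rests on {4:x}
piece 6:a rests on {3:z}
piece 7:x rests on {5:x}
piece 8:a rests on {6:a}
minimal pieces: {0:z, 4:x}
ways to finish when only these pieces remain (= sum over removing one remaining piece with nothing left below it):
  1 left: {7}→1  {8}→1
  2 left: {5,7}→1  {6,8}→1  {7,8}→2
  3 left: {3,6,8}→1  {4,5,7}→1  {5,7,8}→3  {6,7,8}→3
  4 left: {2,3,6,8}→1  {3,6,7,8}→4  {4,5,7,8}→4  {5,6,7,8}→6
  5 left: {1,2,3,6,8}→1  {2,3,6,7,8}→5  {3,5,6,7,8}→10  {4,5,6,7,8}→10
  6 left: {0,1,2,3,6,8}→1  {1,2,3,6,7,8}→6  {2,3,5,6,7,8}→15  {3,4,5,6,7,8}→20
  7 left: {0,1,2,3,6,7,8}→7  {1,2,3,5,6,7,8}→21  {2,3,4,5,6,7,8}→35
  placing 0:z first → 56 extensions
  placing 4:x first → 28 extensions
total linear extensions = 84

84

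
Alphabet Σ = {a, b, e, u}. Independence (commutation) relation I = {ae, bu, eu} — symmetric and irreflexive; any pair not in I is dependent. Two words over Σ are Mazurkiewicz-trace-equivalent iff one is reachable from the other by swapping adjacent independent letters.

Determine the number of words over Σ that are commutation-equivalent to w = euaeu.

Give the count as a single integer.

drop 0:e onto floor
drop 1:u onto floor
drop 2:a onto {1:u}
drop 3:e onto {0:e}
drop 4:u onto {2:a}
ground layer = {0:e, 1:u}
drop-orders for the pieces not yet dropped (sum over which currently-grounded one goes next):
  1 to go: {3} 1  {4} 1
  2 to go: {0,3} 1  {2,4} 1  {3,4} 2
  3 to go: {0,3,4} 3  {1,2,4} 1  {2,3,4} 3
  if 0:e drops first: 4 orders
  if 1:u drops first: 6 orders
heap linearizations: 10

10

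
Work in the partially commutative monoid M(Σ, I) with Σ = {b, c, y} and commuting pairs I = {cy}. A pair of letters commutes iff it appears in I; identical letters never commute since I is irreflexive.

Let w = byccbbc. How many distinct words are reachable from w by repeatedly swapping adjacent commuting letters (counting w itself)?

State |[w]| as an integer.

#0=b has no predecessor
#1=y depends on [0:b]
#2=c depends on [0:b]
#3=c depends on [2:c]
#4=b depends on [1:y, 3:c]
#5=b depends on [4:b]
#6=c depends on [5:b]
sources: [0:b]
N(rest) = Σ N(rest − s) over sources s of rest; N(one piece) = 1:
  size 1 → [6]=1
  size 2 → [5,6]=1
  size 3 → [4,5,6]=1
  size 4 → [1,4,5,6]=1  [3,4,5,6]=1
  size 5 → [1,3,4,5,6]=2  [2,3,4,5,6]=1
  first=0(b) contributes 3

3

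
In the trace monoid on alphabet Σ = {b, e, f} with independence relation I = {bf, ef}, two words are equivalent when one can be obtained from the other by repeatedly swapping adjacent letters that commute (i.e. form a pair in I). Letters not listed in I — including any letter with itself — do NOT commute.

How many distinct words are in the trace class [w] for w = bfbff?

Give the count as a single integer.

10

piece 0:b — minimal
piece 1:f — minimal
piece 2:b rests on {0:b}
piece 3:f rests on {1:f}
piece 4:f rests on {3:f}
minimal pieces: {0:b, 1:f}
ways to finish when only these pieces remain (= sum over removing one remaining piece with nothing left below it):
  1 left: {2}→1  {4}→1
  2 left: {0,2}→1  {2,4}→2  {3,4}→1
  3 left: {0,2,4}→3  {1,3,4}→1  {2,3,4}→3
  placing 0:b first → 4 extensions
  placing 1:f first → 6 extensions
total linear extensions = 10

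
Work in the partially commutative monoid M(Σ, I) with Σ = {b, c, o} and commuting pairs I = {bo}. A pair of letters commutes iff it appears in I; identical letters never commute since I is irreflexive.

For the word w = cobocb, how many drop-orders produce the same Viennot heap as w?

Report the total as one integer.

3

0(c) covers ∅
1(o) covers 0:c
2(b) covers 0:c
3(o) covers 1:o
4(c) covers 2:b, 3:o
5(b) covers 4:c
floor of heap: 0:c
completions by unplaced set U, small U first (add the entries for U minus each lowest piece of U):
  |U|=1: {5}:1
  |U|=2: {4,5}:1
  |U|=3: {2,4,5}:1  {3,4,5}:1
  |U|=4: {1,3,4,5}:1  {2,3,4,5}:2
  start at 0(c): 3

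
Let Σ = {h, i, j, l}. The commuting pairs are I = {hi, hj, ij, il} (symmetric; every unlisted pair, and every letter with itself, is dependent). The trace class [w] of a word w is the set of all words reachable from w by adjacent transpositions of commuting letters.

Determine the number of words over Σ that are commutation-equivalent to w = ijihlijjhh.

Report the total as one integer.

1440

piece 0:i — minimal
piece 1:j — minimal
piece 2:i rests on {0:i}
piece 3:h — minimal
piece 4:l rests on {1:j, 3:h}
piece 5:i rests on {2:i}
piece 6:j rests on {4:l}
piece 7:j rests on {6:j}
piece 8:h rests on {4:l}
piece 9:h rests on {8:h}
minimal pieces: {0:i, 1:j, 3:h}
ways to finish when only these pieces remain (= sum over removing one remaining piece with nothing left below it):
  1 left: {5}→1  {7}→1  {9}→1
  2 left: {2,5}→1  {5,7}→2  {5,9}→2  {6,7}→1  {7,9}→2  {8,9}→1
  3 left: {0,2,5}→1  {2,5,7}→3  {2,5,9}→3  {5,6,7}→3  {5,7,9}→6  {5,8,9}→3  {6,7,9}→3  {7,8,9}→3
  4 left: {0,2,5,7}→4  {0,2,5,9}→4  {2,5,6,7}→6  {2,5,7,9}→12  {2,5,8,9}→6  {5,6,7,9}→12  {5,7,8,9}→12  {6,7,8,9}→6
  5 left: {0,2,5,6,7}→10  {0,2,5,7,9}→20  {0,2,5,8,9}→10  {2,5,6,7,9}→30  {2,5,7,8,9}→30  {4,6,7,8,9}→6  {5,6,7,8,9}→30
  6 left: {0,2,5,6,7,9}→60  {0,2,5,7,8,9}→60  {1,4,6,7,8,9}→6  {2,5,6,7,8,9}→90  {3,4,6,7,8,9}→6  {4,5,6,7,8,9}→36
  7 left: {0,2,5,6,7,8,9}→210  {1,3,4,6,7,8,9}→12  {1,4,5,6,7,8,9}→42  {2,4,5,6,7,8,9}→126  {3,4,5,6,7,8,9}→42
  8 left: {0,2,4,5,6,7,8,9}→336  {1,2,4,5,6,7,8,9}→168  {1,3,4,5,6,7,8,9}→96  {2,3,4,5,6,7,8,9}→168
  placing 0:i first → 432 extensions
  placing 1:j first → 504 extensions
  placing 3:h first → 504 extensions
total linear extensions = 1440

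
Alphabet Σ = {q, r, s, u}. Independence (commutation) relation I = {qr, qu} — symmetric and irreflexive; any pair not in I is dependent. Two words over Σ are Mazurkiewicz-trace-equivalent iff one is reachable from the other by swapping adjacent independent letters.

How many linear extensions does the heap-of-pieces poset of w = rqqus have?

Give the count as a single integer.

6

0(r) covers ∅
1(q) covers ∅
2(q) covers 1:q
3(u) covers 0:r
4(s) covers 2:q, 3:u
floor of heap: 0:r, 1:q
completions by unplaced set U, small U first (add the entries for U minus each lowest piece of U):
  |U|=1: {4}:1
  |U|=2: {2,4}:1  {3,4}:1
  |U|=3: {0,3,4}:1  {1,2,4}:1  {2,3,4}:2
  start at 0(r): 3
  start at 1(q): 3
sum over floor = 6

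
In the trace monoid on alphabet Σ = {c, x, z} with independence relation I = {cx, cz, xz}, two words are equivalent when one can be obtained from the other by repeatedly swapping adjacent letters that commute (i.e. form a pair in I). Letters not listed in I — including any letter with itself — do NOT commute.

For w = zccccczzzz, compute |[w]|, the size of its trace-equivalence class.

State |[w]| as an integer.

252

0(z) covers ∅
1(c) covers ∅
2(c) covers 1:c
3(c) covers 2:c
4(c) covers 3:c
5(c) covers 4:c
6(z) covers 0:z
7(z) covers 6:z
8(z) covers 7:z
9(z) covers 8:z
floor of heap: 0:z, 1:c
completions by unplaced set U, small U first (add the entries for U minus each lowest piece of U):
  |U|=1: {5}:1  {9}:1
  |U|=2: {4,5}:1  {5,9}:2  {8,9}:1
  |U|=3: {3,4,5}:1  {4,5,9}:3  {5,8,9}:3  {7,8,9}:1
  |U|=4: {2,3,4,5}:1  {3,4,5,9}:4  {4,5,8,9}:6  {5,7,8,9}:4  {6,7,8,9}:1
  |U|=5: {0,6,7,8,9}:1  {1,2,3,4,5}:1  {2,3,4,5,9}:5  {3,4,5,8,9}:10  {4,5,7,8,9}:10  {5,6,7,8,9}:5
  |U|=6: {0,5,6,7,8,9}:6  {1,2,3,4,5,9}:6  {2,3,4,5,8,9}:15  {3,4,5,7,8,9}:20  {4,5,6,7,8,9}:15
  |U|=7: {0,4,5,6,7,8,9}:21  {1,2,3,4,5,8,9}:21  {2,3,4,5,7,8,9}:35  {3,4,5,6,7,8,9}:35
  |U|=8: {0,3,4,5,6,7,8,9}:56  {1,2,3,4,5,7,8,9}:56  {2,3,4,5,6,7,8,9}:70
  start at 0(z): 126
  start at 1(c): 126
sum over floor = 252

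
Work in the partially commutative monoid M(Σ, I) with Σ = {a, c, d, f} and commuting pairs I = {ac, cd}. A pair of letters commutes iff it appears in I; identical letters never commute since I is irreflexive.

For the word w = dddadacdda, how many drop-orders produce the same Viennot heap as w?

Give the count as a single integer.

10

#0=d has no predecessor
#1=d depends on [0:d]
#2=d depends on [1:d]
#3=a depends on [2:d]
#4=d depends on [3:a]
#5=a depends on [4:d]
#6=c has no predecessor
#7=d depends on [5:a]
#8=d depends on [7:d]
#9=a depends on [8:d]
sources: [0:d, 6:c]
N(rest) = Σ N(rest − s) over sources s of rest; N(one piece) = 1:
  size 1 → [6]=1  [9]=1
  size 2 → [6,9]=2  [8,9]=1
  size 3 → [6,8,9]=3  [7,8,9]=1
  size 4 → [5,7,8,9]=1  [6,7,8,9]=4
  size 5 → [4,5,7,8,9]=1  [5,6,7,8,9]=5
  size 6 → [3,4,5,7,8,9]=1  [4,5,6,7,8,9]=6
  size 7 → [2,3,4,5,7,8,9]=1  [3,4,5,6,7,8,9]=7
  size 8 → [1,2,3,4,5,7,8,9]=1  [2,3,4,5,6,7,8,9]=8
  first=0(d) contributes 9
  first=6(c) contributes 1
|[w]| = 10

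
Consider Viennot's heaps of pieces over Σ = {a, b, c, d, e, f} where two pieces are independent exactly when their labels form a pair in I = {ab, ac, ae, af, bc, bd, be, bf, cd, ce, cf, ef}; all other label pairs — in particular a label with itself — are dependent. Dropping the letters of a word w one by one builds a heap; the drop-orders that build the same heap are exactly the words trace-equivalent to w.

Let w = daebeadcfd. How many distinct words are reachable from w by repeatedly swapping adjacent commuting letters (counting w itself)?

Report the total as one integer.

540

0(d) covers ∅
1(a) covers 0:d
2(e) covers 0:d
3(b) covers ∅
4(e) covers 2:e
5(a) covers 1:a
6(d) covers 4:e, 5:a
7(c) covers ∅
8(f) covers 6:d
9(d) covers 8:f
floor of heap: 0:d, 3:b, 7:c
completions by unplaced set U, small U first (add the entries for U minus each lowest piece of U):
  |U|=1: {3}:1  {7}:1  {9}:1
  |U|=2: {3,7}:2  {3,9}:2  {7,9}:2  {8,9}:1
  |U|=3: {3,7,9}:6  {3,8,9}:3  {6,8,9}:1  {7,8,9}:3
  |U|=4: {3,6,8,9}:4  {3,7,8,9}:12  {4,6,8,9}:1  {5,6,8,9}:1  {6,7,8,9}:4
  |U|=5: {1,5,6,8,9}:1  {2,4,6,8,9}:1  {3,4,6,8,9}:5  {3,5,6,8,9}:5  {3,6,7,8,9}:20  {4,5,6,8,9}:2  {4,6,7,8,9}:5  {5,6,7,8,9}:5
  |U|=6: {1,3,5,6,8,9}:6  {1,4,5,6,8,9}:3  {1,5,6,7,8,9}:6  {2,3,4,6,8,9}:6  {2,4,5,6,8,9}:3  {2,4,6,7,8,9}:6  {3,4,5,6,8,9}:12  {3,4,6,7,8,9}:30  {3,5,6,7,8,9}:30  {4,5,6,7,8,9}:12
  |U|=7: {1,2,4,5,6,8,9}:6  {1,3,4,5,6,8,9}:21  {1,3,5,6,7,8,9}:42  {1,4,5,6,7,8,9}:21  {2,3,4,5,6,8,9}:21  {2,3,4,6,7,8,9}:42  {2,4,5,6,7,8,9}:21  {3,4,5,6,7,8,9}:84
  |U|=8: {0,1,2,4,5,6,8,9}:6  {1,2,3,4,5,6,8,9}:48  {1,2,4,5,6,7,8,9}:48  {1,3,4,5,6,7,8,9}:168  {2,3,4,5,6,7,8,9}:168
  start at 0(d): 432
  start at 3(b): 54
  start at 7(c): 54
sum over floor = 540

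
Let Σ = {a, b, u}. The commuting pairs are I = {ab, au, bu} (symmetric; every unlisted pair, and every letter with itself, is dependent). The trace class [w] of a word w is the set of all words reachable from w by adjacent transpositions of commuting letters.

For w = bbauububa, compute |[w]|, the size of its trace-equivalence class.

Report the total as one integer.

1260

0(b) covers ∅
1(b) covers 0:b
2(a) covers ∅
3(u) covers ∅
4(u) covers 3:u
5(b) covers 1:b
6(u) covers 4:u
7(b) covers 5:b
8(a) covers 2:a
floor of heap: 0:b, 2:a, 3:u
completions by unplaced set U, small U first (add the entries for U minus each lowest piece of U):
  |U|=1: {6}:1  {7}:1  {8}:1
  |U|=2: {2,8}:1  {4,6}:1  {5,7}:1  {6,7}:2  {6,8}:2  {7,8}:2
  |U|=3: {1,5,7}:1  {2,6,8}:3  {2,7,8}:3  {3,4,6}:1  {4,6,7}:3  {4,6,8}:3  {5,6,7}:3  {5,7,8}:3  {6,7,8}:6
  |U|=4: {0,1,5,7}:1  {1,5,6,7}:4  {1,5,7,8}:4  {2,4,6,8}:6  {2,5,7,8}:6  {2,6,7,8}:12  {3,4,6,7}:4  {3,4,6,8}:4  {4,5,6,7}:6  {4,6,7,8}:12  {5,6,7,8}:12
  |U|=5: {0,1,5,6,7}:5  {0,1,5,7,8}:5  {1,2,5,7,8}:10  {1,4,5,6,7}:10  {1,5,6,7,8}:20  {2,3,4,6,8}:10  {2,4,6,7,8}:30  {2,5,6,7,8}:30  {3,4,5,6,7}:10  {3,4,6,7,8}:20  {4,5,6,7,8}:30
  |U|=6: {0,1,2,5,7,8}:15  {0,1,4,5,6,7}:15  {0,1,5,6,7,8}:30  {1,2,5,6,7,8}:60  {1,3,4,5,6,7}:20  {1,4,5,6,7,8}:60  {2,3,4,6,7,8}:60  {2,4,5,6,7,8}:90  {3,4,5,6,7,8}:60
  |U|=7: {0,1,2,5,6,7,8}:105  {0,1,3,4,5,6,7}:35  {0,1,4,5,6,7,8}:105  {1,2,4,5,6,7,8}:210  {1,3,4,5,6,7,8}:140  {2,3,4,5,6,7,8}:210
  start at 0(b): 560
  start at 2(a): 280
  start at 3(u): 420
sum over floor = 1260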